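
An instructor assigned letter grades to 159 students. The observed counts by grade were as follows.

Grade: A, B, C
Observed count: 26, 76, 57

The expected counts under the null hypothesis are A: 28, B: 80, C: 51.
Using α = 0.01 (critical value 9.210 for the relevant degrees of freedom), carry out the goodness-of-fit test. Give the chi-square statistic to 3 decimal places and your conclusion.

1.049; do not reject

cat         O        E   (O−E)²/E
A          26       28     0.1429
B          76       80     0.2000
C          57       51     0.7059
Sum = 1.049
df = 2. Since 1.049 < 9.210, we do not reject H₀.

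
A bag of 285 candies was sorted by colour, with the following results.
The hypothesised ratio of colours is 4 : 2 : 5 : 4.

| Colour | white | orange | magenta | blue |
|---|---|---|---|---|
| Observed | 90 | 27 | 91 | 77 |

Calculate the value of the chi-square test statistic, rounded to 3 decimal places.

Ratio total = 15. Expected counts: 285×4/15 = 76, 285×2/15 = 38, 285×5/15 = 95, 285×4/15 = 76.
χ² = (90−76)²/76 + (27−38)²/38 + (91−95)²/95 + (77−76)²/76
   = 2.5789 + 3.1842 + 0.1684 + 0.0132
Sum = 5.945

5.945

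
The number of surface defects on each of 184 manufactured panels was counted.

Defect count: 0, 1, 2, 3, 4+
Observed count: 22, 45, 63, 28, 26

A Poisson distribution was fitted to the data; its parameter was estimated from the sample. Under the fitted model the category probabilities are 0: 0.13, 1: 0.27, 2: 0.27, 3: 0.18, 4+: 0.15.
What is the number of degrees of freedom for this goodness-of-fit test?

There are k = 5 categories and 1 parameter estimated from the data, so df = 5 − 1 − 1 = 3.

3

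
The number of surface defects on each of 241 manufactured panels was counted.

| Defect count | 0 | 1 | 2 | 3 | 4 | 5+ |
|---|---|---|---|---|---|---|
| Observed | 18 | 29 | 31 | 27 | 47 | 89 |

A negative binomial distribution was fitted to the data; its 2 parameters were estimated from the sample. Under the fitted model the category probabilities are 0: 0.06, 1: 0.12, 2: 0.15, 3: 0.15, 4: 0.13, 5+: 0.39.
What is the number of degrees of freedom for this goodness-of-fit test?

There are k = 6 categories and 2 parameters estimated from the data, so df = 6 − 1 − 2 = 3.

3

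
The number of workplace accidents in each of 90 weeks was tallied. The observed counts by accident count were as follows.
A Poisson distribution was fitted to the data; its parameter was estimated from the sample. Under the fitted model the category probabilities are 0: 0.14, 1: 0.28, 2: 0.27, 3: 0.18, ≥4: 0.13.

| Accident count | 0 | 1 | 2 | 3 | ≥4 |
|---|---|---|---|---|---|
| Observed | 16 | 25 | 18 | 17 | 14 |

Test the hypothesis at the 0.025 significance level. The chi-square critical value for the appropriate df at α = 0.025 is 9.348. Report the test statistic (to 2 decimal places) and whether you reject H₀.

Expected counts E_i = n·p_i: 90×0.14 = 12.6, 90×0.28 = 25.2, 90×0.27 = 24.3, 90×0.18 = 16.2, 90×0.13 = 11.7.
0: (16 − 12.6)²/12.6 = 11.56/12.6 = 0.917
1: (25 − 25.2)²/25.2 = 0.04/25.2 = 0.002
2: (18 − 24.3)²/24.3 = 39.69/24.3 = 1.633
3: (17 − 16.2)²/16.2 = 0.64/16.2 = 0.040
≥4: (14 − 11.7)²/11.7 = 5.29/11.7 = 0.452
Sum = 3.04
df = 3. Since 3.04 < 9.348, we do not reject H₀.

3.04; do not reject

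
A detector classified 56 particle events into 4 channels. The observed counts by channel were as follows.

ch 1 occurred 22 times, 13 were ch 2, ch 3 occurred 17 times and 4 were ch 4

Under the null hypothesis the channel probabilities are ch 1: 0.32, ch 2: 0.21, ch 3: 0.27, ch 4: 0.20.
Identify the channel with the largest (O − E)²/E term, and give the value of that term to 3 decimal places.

ch 4, 4.629

Expected counts E_i = n·p_i: 56×0.32 = 17.92, 56×0.21 = 11.76, 56×0.27 = 15.12, 56×0.20 = 11.2.
cat         O        E   (O−E)²/E
ch 1       22    17.92     0.9289
ch 2       13    11.76     0.1307
ch 3       17    15.12     0.2338
ch 4        4     11.2     4.6286
The largest term is for ch 4: 4.629.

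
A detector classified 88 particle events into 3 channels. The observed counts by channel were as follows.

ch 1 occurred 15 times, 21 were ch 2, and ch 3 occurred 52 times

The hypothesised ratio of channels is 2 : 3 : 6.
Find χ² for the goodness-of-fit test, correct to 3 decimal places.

0.771

Ratio total = 11. Expected counts: 88×2/11 = 16, 88×3/11 = 24, 88×6/11 = 48.
ch 1: (15 − 16)²/16 = 1/16 = 0.0625
ch 2: (21 − 24)²/24 = 9/24 = 0.3750
ch 3: (52 − 48)²/48 = 16/48 = 0.3333
Sum = 0.771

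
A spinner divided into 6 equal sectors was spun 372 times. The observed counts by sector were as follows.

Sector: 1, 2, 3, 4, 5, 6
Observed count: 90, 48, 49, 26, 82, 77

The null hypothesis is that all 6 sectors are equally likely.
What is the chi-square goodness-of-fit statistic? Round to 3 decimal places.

Expected count for each of the 6 categories: 372/6 = 62.
cat         O        E   (O−E)²/E
1          90       62    12.6452
2          48       62     3.1613
3          49       62     2.7258
4          26       62    20.9032
5          82       62     6.4516
6          77       62     3.6290
Sum = 49.516

49.516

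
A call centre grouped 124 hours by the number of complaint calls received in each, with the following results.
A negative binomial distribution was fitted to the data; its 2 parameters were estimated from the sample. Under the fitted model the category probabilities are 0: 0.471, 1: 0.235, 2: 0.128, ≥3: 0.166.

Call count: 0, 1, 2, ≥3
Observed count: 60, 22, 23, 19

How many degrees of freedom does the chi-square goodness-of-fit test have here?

1

There are k = 4 categories and 2 parameters estimated from the data, so df = 4 − 1 − 2 = 1.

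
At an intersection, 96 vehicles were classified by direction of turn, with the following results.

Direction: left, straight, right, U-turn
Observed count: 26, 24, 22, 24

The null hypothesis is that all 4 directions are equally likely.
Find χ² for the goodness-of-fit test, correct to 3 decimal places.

0.333

Expected count for each of the 4 categories: 96/4 = 24.
cat           O        E   (O−E)²/E
left         26       24     0.1667
straight     24       24     0.0000
right        22       24     0.1667
U-turn       24       24     0.0000
Sum = 0.333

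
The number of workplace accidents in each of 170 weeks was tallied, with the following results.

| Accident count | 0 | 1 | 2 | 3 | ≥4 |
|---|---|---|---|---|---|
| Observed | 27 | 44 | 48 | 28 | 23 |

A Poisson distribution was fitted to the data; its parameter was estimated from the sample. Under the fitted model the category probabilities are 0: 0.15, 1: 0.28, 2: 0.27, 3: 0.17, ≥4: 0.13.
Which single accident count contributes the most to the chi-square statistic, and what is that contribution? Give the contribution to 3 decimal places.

1, 0.272

Expected counts E_i = n·p_i: 170×0.15 = 25.5, 170×0.28 = 47.6, 170×0.27 = 45.9, 170×0.17 = 28.9, 170×0.13 = 22.1.
cat         O        E   (O−E)²/E
0          27     25.5     0.0882
1          44     47.6     0.2723
2          48     45.9     0.0961
3          28     28.9     0.0280
≥4         23     22.1     0.0367
The largest term is for 1: 0.272.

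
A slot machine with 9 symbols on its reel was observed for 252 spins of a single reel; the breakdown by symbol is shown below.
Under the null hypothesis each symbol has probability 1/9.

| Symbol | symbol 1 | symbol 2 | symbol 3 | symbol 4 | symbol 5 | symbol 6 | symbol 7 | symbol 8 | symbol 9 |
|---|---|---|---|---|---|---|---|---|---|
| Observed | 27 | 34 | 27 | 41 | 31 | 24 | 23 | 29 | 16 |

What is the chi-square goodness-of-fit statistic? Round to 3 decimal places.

14.357

Under H₀ each category has probability 1/9, so each expected count is 252/9 = 28.
cat           O        E   (O−E)²/E
symbol 1     27       28     0.0357
symbol 2     34       28     1.2857
symbol 3     27       28     0.0357
symbol 4     41       28     6.0357
symbol 5     31       28     0.3214
symbol 6     24       28     0.5714
symbol 7     23       28     0.8929
symbol 8     29       28     0.0357
symbol 9     16       28     5.1429
Sum = 14.357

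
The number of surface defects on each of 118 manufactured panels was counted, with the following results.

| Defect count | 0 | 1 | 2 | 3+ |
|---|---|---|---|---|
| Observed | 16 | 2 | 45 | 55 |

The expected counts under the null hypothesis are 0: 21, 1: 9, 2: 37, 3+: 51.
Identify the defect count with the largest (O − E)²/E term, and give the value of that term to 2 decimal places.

0: (16 − 21)²/21 = 25/21 = 1.190
1: (2 − 9)²/9 = 49/9 = 5.444
2: (45 − 37)²/37 = 64/37 = 1.730
3+: (55 − 51)²/51 = 16/51 = 0.314
The largest term is for 1: 5.44.

1, 5.44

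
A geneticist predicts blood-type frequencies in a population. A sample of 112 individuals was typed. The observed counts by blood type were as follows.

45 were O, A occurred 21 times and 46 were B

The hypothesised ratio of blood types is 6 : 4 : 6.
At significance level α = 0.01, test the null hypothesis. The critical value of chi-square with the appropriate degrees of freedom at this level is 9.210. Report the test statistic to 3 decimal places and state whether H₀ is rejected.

Ratio total = 16. Expected counts: 112×6/16 = 42, 112×4/16 = 28, 112×6/16 = 42.
cat         O        E   (O−E)²/E
O          45       42     0.2143
A          21       28     1.7500
B          46       42     0.3810
Sum = 2.345
df = 2. Since 2.345 < 9.210, we do not reject H₀.

2.345; do not reject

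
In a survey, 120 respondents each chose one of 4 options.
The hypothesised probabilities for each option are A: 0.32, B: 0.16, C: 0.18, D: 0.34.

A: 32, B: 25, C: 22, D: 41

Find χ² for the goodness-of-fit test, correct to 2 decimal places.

2.83

Expected counts E_i = n·p_i: 120×0.32 = 38.4, 120×0.16 = 19.2, 120×0.18 = 21.6, 120×0.34 = 40.8.
cat         O        E   (O−E)²/E
A          32     38.4      1.067
B          25     19.2      1.752
C          22     21.6      0.007
D          41     40.8      0.001
Sum = 2.83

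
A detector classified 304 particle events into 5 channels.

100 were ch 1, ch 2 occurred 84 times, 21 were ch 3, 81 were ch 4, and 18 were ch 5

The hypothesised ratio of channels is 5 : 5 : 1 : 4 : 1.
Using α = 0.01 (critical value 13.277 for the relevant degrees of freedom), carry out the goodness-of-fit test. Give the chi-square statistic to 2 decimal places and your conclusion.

Ratio total = 16. Expected counts: 304×5/16 = 95, 304×5/16 = 95, 304×1/16 = 19, 304×4/16 = 76, 304×1/16 = 19.
χ² = (100−95)²/95 + (84−95)²/95 + (21−19)²/19 + (81−76)²/76 + (18−19)²/19
   = 0.263 + 1.274 + 0.211 + 0.329 + 0.053
Sum = 2.13
df = 4. Since 2.13 < 13.277, we do not reject H₀.

2.13; do not reject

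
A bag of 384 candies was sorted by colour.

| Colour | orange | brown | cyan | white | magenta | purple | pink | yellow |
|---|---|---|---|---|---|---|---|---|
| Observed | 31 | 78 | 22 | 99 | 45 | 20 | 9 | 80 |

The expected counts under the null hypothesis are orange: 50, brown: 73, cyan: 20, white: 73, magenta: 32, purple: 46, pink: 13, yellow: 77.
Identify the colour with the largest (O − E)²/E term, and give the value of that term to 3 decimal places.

χ² = (31−50)²/50 + (78−73)²/73 + (22−20)²/20 + (99−73)²/73 + (45−32)²/32 + (20−46)²/46 + (9−13)²/13 + (80−77)²/77
   = 7.2200 + 0.3425 + 0.2000 + 9.2603 + 5.2813 + 14.6957 + 1.2308 + 0.1169
The largest term is for purple: 14.696.

purple, 14.696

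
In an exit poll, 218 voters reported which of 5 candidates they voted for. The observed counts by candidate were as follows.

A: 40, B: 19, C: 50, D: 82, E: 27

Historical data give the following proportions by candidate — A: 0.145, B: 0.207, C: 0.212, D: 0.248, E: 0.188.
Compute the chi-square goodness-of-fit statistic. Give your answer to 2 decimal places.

36.87

Expected counts E_i = n·p_i: 218×0.145 = 31.61, 218×0.207 = 45.126, 218×0.212 = 46.216, 218×0.248 = 54.064, 218×0.188 = 40.984.
χ² = (40−31.61)²/31.61 + (19−45.126)²/45.126 + (50−46.216)²/46.216 + (82−54.064)²/54.064 + (27−40.984)²/40.984
   = 2.227 + 15.126 + 0.310 + 14.435 + 4.771
Sum = 36.87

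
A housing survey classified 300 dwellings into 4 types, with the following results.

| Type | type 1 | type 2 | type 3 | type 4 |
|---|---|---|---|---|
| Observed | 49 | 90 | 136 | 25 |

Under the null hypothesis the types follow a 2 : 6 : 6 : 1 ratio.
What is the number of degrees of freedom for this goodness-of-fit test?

There are k = 4 categories and no parameters were estimated from the data, so df = 4 − 1 = 3.

3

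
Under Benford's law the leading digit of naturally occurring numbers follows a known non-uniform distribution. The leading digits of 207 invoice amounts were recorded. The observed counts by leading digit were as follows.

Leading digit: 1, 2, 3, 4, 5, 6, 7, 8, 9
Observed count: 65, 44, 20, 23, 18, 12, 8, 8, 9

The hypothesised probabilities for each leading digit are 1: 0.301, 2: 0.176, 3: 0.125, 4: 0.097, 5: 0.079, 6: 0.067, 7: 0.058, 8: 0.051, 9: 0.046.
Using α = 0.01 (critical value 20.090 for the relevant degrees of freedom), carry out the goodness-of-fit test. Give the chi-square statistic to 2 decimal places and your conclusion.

Expected counts E_i = n·p_i: 207×0.301 = 62.307, 207×0.176 = 36.432, 207×0.125 = 25.875, 207×0.097 = 20.079, 207×0.079 = 16.353, 207×0.067 = 13.869, 207×0.058 = 12.006, 207×0.051 = 10.557, 207×0.046 = 9.522.
cat         O        E   (O−E)²/E
1          65   62.307      0.116
2          44   36.432      1.572
3          20   25.875      1.334
4          23   20.079      0.425
5          18   16.353      0.166
6          12   13.869      0.252
7           8   12.006      1.337
8           8   10.557      0.619
9           9    9.522      0.029
Sum = 5.85
df = 8. Since 5.85 < 20.090, we do not reject H₀.

5.85; do not reject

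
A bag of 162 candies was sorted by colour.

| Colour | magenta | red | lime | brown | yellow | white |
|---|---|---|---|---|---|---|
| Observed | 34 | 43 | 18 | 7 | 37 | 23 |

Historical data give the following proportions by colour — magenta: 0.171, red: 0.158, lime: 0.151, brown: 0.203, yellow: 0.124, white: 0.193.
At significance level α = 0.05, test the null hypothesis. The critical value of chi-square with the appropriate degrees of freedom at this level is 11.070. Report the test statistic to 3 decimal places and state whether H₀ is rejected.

Expected counts E_i = n·p_i: 162×0.171 = 27.702, 162×0.158 = 25.596, 162×0.151 = 24.462, 162×0.203 = 32.886, 162×0.124 = 20.088, 162×0.193 = 31.266.
χ² = (34−27.702)²/27.702 + (43−25.596)²/25.596 + (18−24.462)²/24.462 + (7−32.886)²/32.886 + (37−20.088)²/20.088 + (23−31.266)²/31.266
   = 1.4318 + 11.8338 + 1.7070 + 20.3760 + 14.2381 + 2.1853
Sum = 51.772
df = 5. Since 51.772 > 11.070, we reject H₀.

51.772; reject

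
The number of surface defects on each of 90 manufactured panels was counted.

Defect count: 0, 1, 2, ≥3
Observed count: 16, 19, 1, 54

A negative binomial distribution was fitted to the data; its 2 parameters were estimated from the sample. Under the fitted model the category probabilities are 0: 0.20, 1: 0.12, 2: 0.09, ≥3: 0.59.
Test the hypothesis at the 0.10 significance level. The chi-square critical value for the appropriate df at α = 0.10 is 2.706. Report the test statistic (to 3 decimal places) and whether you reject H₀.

Expected counts E_i = n·p_i: 90×0.20 = 18, 90×0.12 = 10.8, 90×0.09 = 8.1, 90×0.59 = 53.1.
cat         O        E   (O−E)²/E
0          16       18     0.2222
1          19     10.8     6.2259
2           1      8.1     6.2235
≥3         54     53.1     0.0153
Sum = 12.687
df = 1. Since 12.687 > 2.706, we reject H₀.

12.687; reject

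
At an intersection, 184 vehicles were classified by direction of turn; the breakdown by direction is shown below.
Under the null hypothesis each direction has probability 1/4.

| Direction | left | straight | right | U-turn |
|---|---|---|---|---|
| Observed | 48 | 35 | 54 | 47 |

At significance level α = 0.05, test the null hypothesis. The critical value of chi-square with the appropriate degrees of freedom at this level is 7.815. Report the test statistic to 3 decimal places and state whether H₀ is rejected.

Expected count for each of the 4 categories: 184/4 = 46.
cat           O        E   (O−E)²/E
left         48       46     0.0870
straight     35       46     2.6304
right        54       46     1.3913
U-turn       47       46     0.0217
Sum = 4.130
df = 3. Since 4.130 < 7.815, we do not reject H₀.

4.130; do not reject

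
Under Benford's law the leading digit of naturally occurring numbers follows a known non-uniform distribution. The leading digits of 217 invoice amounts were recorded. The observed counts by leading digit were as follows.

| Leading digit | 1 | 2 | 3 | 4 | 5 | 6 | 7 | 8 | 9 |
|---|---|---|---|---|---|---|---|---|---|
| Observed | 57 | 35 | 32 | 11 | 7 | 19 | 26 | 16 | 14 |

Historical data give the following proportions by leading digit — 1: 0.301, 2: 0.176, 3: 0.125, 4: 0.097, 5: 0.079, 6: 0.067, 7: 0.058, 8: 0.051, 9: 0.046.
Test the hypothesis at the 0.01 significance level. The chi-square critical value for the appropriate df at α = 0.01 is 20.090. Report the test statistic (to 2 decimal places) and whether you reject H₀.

32.48; reject

Expected counts E_i = n·p_i: 217×0.301 = 65.317, 217×0.176 = 38.192, 217×0.125 = 27.125, 217×0.097 = 21.049, 217×0.079 = 17.143, 217×0.067 = 14.539, 217×0.058 = 12.586, 217×0.051 = 11.067, 217×0.046 = 9.982.
cat         O        E   (O−E)²/E
1          57   65.317      1.059
2          35   38.192      0.267
3          32   27.125      0.876
4          11   21.049      4.797
5           7   17.143      6.001
6          19   14.539      1.369
7          26   12.586     14.296
8          16   11.067      2.199
9          14    9.982      1.617
Sum = 32.48
df = 8. Since 32.48 > 20.090, we reject H₀.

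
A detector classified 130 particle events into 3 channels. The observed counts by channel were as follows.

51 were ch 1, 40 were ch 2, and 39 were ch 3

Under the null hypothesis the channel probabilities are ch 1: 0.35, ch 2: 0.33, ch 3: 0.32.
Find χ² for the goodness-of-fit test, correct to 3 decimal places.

1.023

Expected counts E_i = n·p_i: 130×0.35 = 45.5, 130×0.33 = 42.9, 130×0.32 = 41.6.
cat         O        E   (O−E)²/E
ch 1       51     45.5     0.6648
ch 2       40     42.9     0.1960
ch 3       39     41.6     0.1625
Sum = 1.023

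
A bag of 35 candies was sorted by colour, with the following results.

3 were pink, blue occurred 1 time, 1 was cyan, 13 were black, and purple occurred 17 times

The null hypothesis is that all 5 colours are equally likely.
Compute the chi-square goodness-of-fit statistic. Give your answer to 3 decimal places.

Under H₀ each category has probability 1/5, so each expected count is 35/5 = 7.
χ² = (3−7)²/7 + (1−7)²/7 + (1−7)²/7 + (13−7)²/7 + (17−7)²/7
   = 2.2857 + 5.1429 + 5.1429 + 5.1429 + 14.2857
Sum = 32.000

32.000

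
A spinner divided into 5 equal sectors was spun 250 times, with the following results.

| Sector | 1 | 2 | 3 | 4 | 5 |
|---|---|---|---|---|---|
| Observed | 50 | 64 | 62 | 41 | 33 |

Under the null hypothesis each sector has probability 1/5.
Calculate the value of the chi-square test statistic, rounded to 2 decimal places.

14.20

Expected count for each of the 5 categories: 250/5 = 50.
1: (50 − 50)²/50 = 0/50 = 0.000
2: (64 − 50)²/50 = 196/50 = 3.920
3: (62 − 50)²/50 = 144/50 = 2.880
4: (41 − 50)²/50 = 81/50 = 1.620
5: (33 − 50)²/50 = 289/50 = 5.780
Sum = 14.20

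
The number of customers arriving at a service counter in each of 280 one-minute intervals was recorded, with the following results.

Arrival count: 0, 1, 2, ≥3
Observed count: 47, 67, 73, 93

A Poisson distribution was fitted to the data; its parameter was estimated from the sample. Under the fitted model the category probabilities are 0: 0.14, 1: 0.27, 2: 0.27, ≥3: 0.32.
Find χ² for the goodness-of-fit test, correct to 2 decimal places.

Expected counts E_i = n·p_i: 280×0.14 = 39.2, 280×0.27 = 75.6, 280×0.27 = 75.6, 280×0.32 = 89.6.
cat         O        E   (O−E)²/E
0          47     39.2      1.552
1          67     75.6      0.978
2          73     75.6      0.089
≥3         93     89.6      0.129
Sum = 2.75

2.75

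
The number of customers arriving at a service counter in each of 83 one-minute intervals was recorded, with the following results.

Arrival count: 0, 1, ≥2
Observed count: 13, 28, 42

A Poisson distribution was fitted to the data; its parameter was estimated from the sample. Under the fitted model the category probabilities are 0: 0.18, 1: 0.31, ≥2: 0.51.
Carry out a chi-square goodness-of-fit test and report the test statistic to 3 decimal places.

0.455

Expected counts E_i = n·p_i: 83×0.18 = 14.94, 83×0.31 = 25.73, 83×0.51 = 42.33.
cat         O        E   (O−E)²/E
0          13    14.94     0.2519
1          28    25.73     0.2003
≥2         42    42.33     0.0026
Sum = 0.455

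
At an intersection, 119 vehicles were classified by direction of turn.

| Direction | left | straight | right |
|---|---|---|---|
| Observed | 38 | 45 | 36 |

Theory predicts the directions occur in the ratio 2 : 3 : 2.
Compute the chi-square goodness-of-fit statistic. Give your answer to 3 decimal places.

Ratio total = 7. Expected counts: 119×2/7 = 34, 119×3/7 = 51, 119×2/7 = 34.
cat           O        E   (O−E)²/E
left         38       34     0.4706
straight     45       51     0.7059
right        36       34     0.1176
Sum = 1.294

1.294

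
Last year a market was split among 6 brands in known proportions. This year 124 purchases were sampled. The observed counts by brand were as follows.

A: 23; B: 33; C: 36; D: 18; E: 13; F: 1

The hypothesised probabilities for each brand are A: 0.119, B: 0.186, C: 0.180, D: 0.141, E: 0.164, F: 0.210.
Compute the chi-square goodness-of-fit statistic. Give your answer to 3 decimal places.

Expected counts E_i = n·p_i: 124×0.119 = 14.756, 124×0.186 = 23.064, 124×0.180 = 22.32, 124×0.141 = 17.484, 124×0.164 = 20.336, 124×0.210 = 26.04.
cat         O        E   (O−E)²/E
A          23   14.756     4.6058
B          33   23.064     4.2804
C          36    22.32     8.3845
D          18   17.484     0.0152
E          13   20.336     2.6464
F           1    26.04    24.0784
Sum = 44.011

44.011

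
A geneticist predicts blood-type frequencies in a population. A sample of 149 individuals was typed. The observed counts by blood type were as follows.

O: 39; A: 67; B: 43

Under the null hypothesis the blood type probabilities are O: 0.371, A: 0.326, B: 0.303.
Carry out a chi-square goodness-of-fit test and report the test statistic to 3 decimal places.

Expected counts E_i = n·p_i: 149×0.371 = 55.279, 149×0.326 = 48.574, 149×0.303 = 45.147.
χ² = (39−55.279)²/55.279 + (67−48.574)²/48.574 + (43−45.147)²/45.147
   = 4.7940 + 6.9897 + 0.1021
Sum = 11.886

11.886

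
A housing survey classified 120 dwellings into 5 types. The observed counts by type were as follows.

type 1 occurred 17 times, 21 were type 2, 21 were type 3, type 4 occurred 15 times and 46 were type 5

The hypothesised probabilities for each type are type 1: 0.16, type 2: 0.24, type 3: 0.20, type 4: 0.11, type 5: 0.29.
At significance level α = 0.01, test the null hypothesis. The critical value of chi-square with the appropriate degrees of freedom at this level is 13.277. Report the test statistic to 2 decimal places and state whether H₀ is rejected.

Expected counts E_i = n·p_i: 120×0.16 = 19.2, 120×0.24 = 28.8, 120×0.20 = 24, 120×0.11 = 13.2, 120×0.29 = 34.8.
cat         O        E   (O−E)²/E
type 1     17     19.2      0.252
type 2     21     28.8      2.113
type 3     21       24      0.375
type 4     15     13.2      0.245
type 5     46     34.8      3.605
Sum = 6.59
df = 4. Since 6.59 < 13.277, we do not reject H₀.

6.59; do not reject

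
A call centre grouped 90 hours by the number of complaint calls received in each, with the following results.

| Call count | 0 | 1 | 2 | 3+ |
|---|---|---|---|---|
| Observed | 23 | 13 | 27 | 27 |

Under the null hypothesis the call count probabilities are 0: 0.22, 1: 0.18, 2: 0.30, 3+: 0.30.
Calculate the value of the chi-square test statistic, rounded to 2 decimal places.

Expected counts E_i = n·p_i: 90×0.22 = 19.8, 90×0.18 = 16.2, 90×0.30 = 27, 90×0.30 = 27.
χ² = (23−19.8)²/19.8 + (13−16.2)²/16.2 + (27−27)²/27 + (27−27)²/27
   = 0.517 + 0.632 + 0.000 + 0.000
Sum = 1.15

1.15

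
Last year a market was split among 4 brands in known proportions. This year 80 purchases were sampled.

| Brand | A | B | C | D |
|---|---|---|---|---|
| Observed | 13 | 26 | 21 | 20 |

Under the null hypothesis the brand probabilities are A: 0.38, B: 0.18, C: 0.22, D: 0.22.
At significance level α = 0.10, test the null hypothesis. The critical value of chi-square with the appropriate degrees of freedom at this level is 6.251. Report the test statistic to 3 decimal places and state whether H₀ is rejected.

20.288; reject

Expected counts E_i = n·p_i: 80×0.38 = 30.4, 80×0.18 = 14.4, 80×0.22 = 17.6, 80×0.22 = 17.6.
χ² = (13−30.4)²/30.4 + (26−14.4)²/14.4 + (21−17.6)²/17.6 + (20−17.6)²/17.6
   = 9.9592 + 9.3444 + 0.6568 + 0.3273
Sum = 20.288
df = 3. Since 20.288 > 6.251, we reject H₀.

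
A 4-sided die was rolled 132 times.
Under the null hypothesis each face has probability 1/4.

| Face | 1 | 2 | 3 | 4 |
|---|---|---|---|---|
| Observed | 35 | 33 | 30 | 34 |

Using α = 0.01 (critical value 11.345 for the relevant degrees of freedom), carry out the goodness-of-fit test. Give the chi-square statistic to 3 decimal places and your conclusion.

0.424; do not reject

Under H₀ each category has probability 1/4, so each expected count is 132/4 = 33.
χ² = (35−33)²/33 + (33−33)²/33 + (30−33)²/33 + (34−33)²/33
   = 0.1212 + 0.0000 + 0.2727 + 0.0303
Sum = 0.424
df = 3. Since 0.424 < 11.345, we do not reject H₀.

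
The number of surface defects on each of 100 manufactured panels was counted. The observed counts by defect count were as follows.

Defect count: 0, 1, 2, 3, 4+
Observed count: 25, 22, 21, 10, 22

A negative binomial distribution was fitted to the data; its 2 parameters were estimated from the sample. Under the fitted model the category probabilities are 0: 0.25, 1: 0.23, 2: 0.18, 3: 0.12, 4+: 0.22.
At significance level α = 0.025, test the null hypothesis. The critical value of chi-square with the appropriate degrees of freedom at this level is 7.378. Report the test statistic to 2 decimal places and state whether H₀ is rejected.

Expected counts E_i = n·p_i: 100×0.25 = 25, 100×0.23 = 23, 100×0.18 = 18, 100×0.12 = 12, 100×0.22 = 22.
0: (25 − 25)²/25 = 0/25 = 0.000
1: (22 − 23)²/23 = 1/23 = 0.043
2: (21 − 18)²/18 = 9/18 = 0.500
3: (10 − 12)²/12 = 4/12 = 0.333
4+: (22 − 22)²/22 = 0/22 = 0.000
Sum = 0.88
df = 2. Since 0.88 < 7.378, we do not reject H₀.

0.88; do not reject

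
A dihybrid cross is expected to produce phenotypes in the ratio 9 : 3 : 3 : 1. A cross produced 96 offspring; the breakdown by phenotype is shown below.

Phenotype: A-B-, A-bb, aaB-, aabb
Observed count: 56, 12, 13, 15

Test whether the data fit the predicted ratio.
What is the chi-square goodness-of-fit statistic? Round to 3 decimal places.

Ratio total = 16. Expected counts: 96×9/16 = 54, 96×3/16 = 18, 96×3/16 = 18, 96×1/16 = 6.
A-B-: (56 − 54)²/54 = 4/54 = 0.0741
A-bb: (12 − 18)²/18 = 36/18 = 2.0000
aaB-: (13 − 18)²/18 = 25/18 = 1.3889
aabb: (15 − 6)²/6 = 81/6 = 13.5000
Sum = 16.963

16.963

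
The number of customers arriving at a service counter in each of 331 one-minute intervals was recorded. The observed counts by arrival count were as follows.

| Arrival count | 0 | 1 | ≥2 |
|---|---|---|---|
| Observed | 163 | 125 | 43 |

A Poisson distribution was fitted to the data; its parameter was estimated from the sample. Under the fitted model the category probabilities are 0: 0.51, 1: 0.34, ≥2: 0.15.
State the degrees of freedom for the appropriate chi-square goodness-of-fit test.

1

There are k = 3 categories and 1 parameter estimated from the data, so df = 3 − 1 − 1 = 1.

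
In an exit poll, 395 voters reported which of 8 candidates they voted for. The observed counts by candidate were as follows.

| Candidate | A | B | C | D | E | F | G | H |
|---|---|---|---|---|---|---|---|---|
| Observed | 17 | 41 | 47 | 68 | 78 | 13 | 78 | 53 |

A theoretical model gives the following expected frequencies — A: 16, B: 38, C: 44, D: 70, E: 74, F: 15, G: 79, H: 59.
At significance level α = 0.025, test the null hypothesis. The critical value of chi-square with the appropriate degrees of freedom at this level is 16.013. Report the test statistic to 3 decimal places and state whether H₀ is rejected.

1.667; do not reject

A: (17 − 16)²/16 = 1/16 = 0.0625
B: (41 − 38)²/38 = 9/38 = 0.2368
C: (47 − 44)²/44 = 9/44 = 0.2045
D: (68 − 70)²/70 = 4/70 = 0.0571
E: (78 − 74)²/74 = 16/74 = 0.2162
F: (13 − 15)²/15 = 4/15 = 0.2667
G: (78 − 79)²/79 = 1/79 = 0.0127
H: (53 − 59)²/59 = 36/59 = 0.6102
Sum = 1.667
df = 7. Since 1.667 < 16.013, we do not reject H₀.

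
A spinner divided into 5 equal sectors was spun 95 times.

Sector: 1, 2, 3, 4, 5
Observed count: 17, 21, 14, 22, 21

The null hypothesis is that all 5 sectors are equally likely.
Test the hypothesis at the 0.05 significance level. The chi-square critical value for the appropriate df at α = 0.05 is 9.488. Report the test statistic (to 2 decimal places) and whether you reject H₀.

2.42; do not reject

Under H₀ each category has probability 1/5, so each expected count is 95/5 = 19.
1: (17 − 19)²/19 = 4/19 = 0.211
2: (21 − 19)²/19 = 4/19 = 0.211
3: (14 − 19)²/19 = 25/19 = 1.316
4: (22 − 19)²/19 = 9/19 = 0.474
5: (21 − 19)²/19 = 4/19 = 0.211
Sum = 2.42
df = 4. Since 2.42 < 9.488, we do not reject H₀.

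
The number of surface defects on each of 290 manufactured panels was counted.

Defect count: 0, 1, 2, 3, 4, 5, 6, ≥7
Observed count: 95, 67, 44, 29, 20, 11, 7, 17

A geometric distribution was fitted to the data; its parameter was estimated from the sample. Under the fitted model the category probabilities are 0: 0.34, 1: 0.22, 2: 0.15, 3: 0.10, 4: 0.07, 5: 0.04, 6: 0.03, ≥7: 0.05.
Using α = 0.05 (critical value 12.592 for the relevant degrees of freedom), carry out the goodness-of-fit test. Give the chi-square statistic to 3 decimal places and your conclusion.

1.096; do not reject

Expected counts E_i = n·p_i: 290×0.34 = 98.6, 290×0.22 = 63.8, 290×0.15 = 43.5, 290×0.10 = 29, 290×0.07 = 20.3, 290×0.04 = 11.6, 290×0.03 = 8.7, 290×0.05 = 14.5.
cat         O        E   (O−E)²/E
0          95     98.6     0.1314
1          67     63.8     0.1605
2          44     43.5     0.0057
3          29       29     0.0000
4          20     20.3     0.0044
5          11     11.6     0.0310
6           7      8.7     0.3322
≥7         17     14.5     0.4310
Sum = 1.096
df = 6. Since 1.096 < 12.592, we do not reject H₀.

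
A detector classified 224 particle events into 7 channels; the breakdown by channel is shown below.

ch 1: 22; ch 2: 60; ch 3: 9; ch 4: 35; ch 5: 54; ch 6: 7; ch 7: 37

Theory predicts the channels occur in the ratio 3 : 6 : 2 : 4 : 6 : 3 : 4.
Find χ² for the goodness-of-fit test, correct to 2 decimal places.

Ratio total = 28. Expected counts: 224×3/28 = 24, 224×6/28 = 48, 224×2/28 = 16, 224×4/28 = 32, 224×6/28 = 48, 224×3/28 = 24, 224×4/28 = 32.
χ² = (22−24)²/24 + (60−48)²/48 + (9−16)²/16 + (35−32)²/32 + (54−48)²/48 + (7−24)²/24 + (37−32)²/32
   = 0.167 + 3.000 + 3.063 + 0.281 + 0.750 + 12.042 + 0.781
Sum = 20.08

20.08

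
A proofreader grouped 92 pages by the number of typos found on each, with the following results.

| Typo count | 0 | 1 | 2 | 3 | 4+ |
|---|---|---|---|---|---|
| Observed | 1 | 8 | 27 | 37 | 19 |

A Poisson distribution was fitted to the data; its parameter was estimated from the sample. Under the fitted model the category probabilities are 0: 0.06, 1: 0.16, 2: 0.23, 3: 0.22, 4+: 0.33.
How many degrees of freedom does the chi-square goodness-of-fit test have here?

3

There are k = 5 categories and 1 parameter estimated from the data, so df = 5 − 1 − 1 = 3.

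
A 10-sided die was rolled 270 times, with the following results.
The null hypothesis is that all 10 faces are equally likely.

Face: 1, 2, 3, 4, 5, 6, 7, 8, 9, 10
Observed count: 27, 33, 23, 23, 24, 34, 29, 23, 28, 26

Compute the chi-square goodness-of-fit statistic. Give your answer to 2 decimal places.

5.48

Under H₀ each category has probability 1/10, so each expected count is 270/10 = 27.
cat         O        E   (O−E)²/E
1          27       27      0.000
2          33       27      1.333
3          23       27      0.593
4          23       27      0.593
5          24       27      0.333
6          34       27      1.815
7          29       27      0.148
8          23       27      0.593
9          28       27      0.037
10         26       27      0.037
Sum = 5.48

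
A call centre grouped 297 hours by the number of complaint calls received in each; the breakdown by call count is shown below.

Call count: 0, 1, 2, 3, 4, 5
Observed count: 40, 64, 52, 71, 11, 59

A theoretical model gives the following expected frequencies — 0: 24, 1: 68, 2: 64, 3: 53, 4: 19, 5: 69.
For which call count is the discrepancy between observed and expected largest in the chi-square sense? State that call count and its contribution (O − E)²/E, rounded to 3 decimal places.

0, 10.667

cat         O        E   (O−E)²/E
0          40       24    10.6667
1          64       68     0.2353
2          52       64     2.2500
3          71       53     6.1132
4          11       19     3.3684
5          59       69     1.4493
The largest term is for 0: 10.667.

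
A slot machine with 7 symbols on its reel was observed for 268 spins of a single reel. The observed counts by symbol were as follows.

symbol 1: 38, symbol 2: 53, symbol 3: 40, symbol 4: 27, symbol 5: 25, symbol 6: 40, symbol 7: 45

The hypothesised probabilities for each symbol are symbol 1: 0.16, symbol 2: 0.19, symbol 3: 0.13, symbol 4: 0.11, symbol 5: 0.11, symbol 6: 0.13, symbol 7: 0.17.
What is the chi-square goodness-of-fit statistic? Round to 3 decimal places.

3.065

Expected counts E_i = n·p_i: 268×0.16 = 42.88, 268×0.19 = 50.92, 268×0.13 = 34.84, 268×0.11 = 29.48, 268×0.11 = 29.48, 268×0.13 = 34.84, 268×0.17 = 45.56.
symbol 1: (38 − 42.88)²/42.88 = 23.8144/42.88 = 0.5554
symbol 2: (53 − 50.92)²/50.92 = 4.3264/50.92 = 0.0850
symbol 3: (40 − 34.84)²/34.84 = 26.6256/34.84 = 0.7642
symbol 4: (27 − 29.48)²/29.48 = 6.1504/29.48 = 0.2086
symbol 5: (25 − 29.48)²/29.48 = 20.0704/29.48 = 0.6808
symbol 6: (40 − 34.84)²/34.84 = 26.6256/34.84 = 0.7642
symbol 7: (45 − 45.56)²/45.56 = 0.3136/45.56 = 0.0069
Sum = 3.065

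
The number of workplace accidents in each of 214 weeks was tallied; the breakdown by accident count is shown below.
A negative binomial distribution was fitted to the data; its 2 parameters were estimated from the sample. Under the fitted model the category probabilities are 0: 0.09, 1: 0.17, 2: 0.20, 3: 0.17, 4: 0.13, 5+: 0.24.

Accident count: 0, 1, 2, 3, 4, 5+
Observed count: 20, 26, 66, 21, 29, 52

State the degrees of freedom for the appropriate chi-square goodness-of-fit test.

There are k = 6 categories and 2 parameters estimated from the data, so df = 6 − 1 − 2 = 3.

3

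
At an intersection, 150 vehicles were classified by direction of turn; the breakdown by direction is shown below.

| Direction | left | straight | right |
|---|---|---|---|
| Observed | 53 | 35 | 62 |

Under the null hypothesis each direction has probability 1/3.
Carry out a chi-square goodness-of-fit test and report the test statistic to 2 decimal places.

7.56

Expected count for each of the 3 categories: 150/3 = 50.
χ² = (53−50)²/50 + (35−50)²/50 + (62−50)²/50
   = 0.180 + 4.500 + 2.880
Sum = 7.56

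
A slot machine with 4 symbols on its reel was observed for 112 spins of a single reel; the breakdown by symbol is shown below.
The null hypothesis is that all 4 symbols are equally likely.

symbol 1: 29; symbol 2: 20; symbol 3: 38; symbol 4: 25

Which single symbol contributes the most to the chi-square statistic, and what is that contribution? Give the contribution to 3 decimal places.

symbol 3, 3.571

Under H₀ each category has probability 1/4, so each expected count is 112/4 = 28.
χ² = (29−28)²/28 + (20−28)²/28 + (38−28)²/28 + (25−28)²/28
   = 0.0357 + 2.2857 + 3.5714 + 0.3214
The largest term is for symbol 3: 3.571.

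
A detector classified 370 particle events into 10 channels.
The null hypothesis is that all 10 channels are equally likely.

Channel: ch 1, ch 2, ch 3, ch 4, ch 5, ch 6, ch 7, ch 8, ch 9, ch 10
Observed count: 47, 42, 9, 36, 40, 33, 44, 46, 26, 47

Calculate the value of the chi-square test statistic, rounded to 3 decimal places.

34.757

Expected count for each of the 10 categories: 370/10 = 37.
cat         O        E   (O−E)²/E
ch 1       47       37     2.7027
ch 2       42       37     0.6757
ch 3        9       37    21.1892
ch 4       36       37     0.0270
ch 5       40       37     0.2432
ch 6       33       37     0.4324
ch 7       44       37     1.3243
ch 8       46       37     2.1892
ch 9       26       37     3.2703
ch 10      47       37     2.7027
Sum = 34.757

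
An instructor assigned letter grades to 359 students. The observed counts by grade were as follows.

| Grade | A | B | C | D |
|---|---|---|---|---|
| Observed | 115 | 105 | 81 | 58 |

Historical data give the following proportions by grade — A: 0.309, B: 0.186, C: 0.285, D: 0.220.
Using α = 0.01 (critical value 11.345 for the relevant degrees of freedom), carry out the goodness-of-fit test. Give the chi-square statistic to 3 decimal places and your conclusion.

32.046; reject

Expected counts E_i = n·p_i: 359×0.309 = 110.931, 359×0.186 = 66.774, 359×0.285 = 102.315, 359×0.220 = 78.98.
χ² = (115−110.931)²/110.931 + (105−66.774)²/66.774 + (81−102.315)²/102.315 + (58−78.98)²/78.98
   = 0.1493 + 21.8832 + 4.4405 + 5.5731
Sum = 32.046
df = 3. Since 32.046 > 11.345, we reject H₀.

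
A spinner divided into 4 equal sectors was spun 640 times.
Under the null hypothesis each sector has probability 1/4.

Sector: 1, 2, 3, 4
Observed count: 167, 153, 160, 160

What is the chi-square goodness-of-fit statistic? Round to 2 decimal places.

0.61

Under H₀ each category has probability 1/4, so each expected count is 640/4 = 160.
cat         O        E   (O−E)²/E
1         167      160      0.306
2         153      160      0.306
3         160      160      0.000
4         160      160      0.000
Sum = 0.61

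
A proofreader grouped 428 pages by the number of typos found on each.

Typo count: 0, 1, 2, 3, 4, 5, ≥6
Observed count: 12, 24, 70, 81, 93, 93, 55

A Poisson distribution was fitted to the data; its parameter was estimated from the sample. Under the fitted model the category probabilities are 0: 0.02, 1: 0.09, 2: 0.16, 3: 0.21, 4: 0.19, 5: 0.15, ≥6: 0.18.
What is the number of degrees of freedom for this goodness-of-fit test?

There are k = 7 categories and 1 parameter estimated from the data, so df = 7 − 1 − 1 = 5.

5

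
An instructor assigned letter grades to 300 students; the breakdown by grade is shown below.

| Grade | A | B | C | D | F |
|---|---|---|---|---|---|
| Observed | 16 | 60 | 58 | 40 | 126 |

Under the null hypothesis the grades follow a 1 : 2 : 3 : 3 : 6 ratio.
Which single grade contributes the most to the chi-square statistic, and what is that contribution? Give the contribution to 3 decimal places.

B, 10.000

Ratio total = 15. Expected counts: 300×1/15 = 20, 300×2/15 = 40, 300×3/15 = 60, 300×3/15 = 60, 300×6/15 = 120.
A: (16 − 20)²/20 = 16/20 = 0.8000
B: (60 − 40)²/40 = 400/40 = 10.0000
C: (58 − 60)²/60 = 4/60 = 0.0667
D: (40 − 60)²/60 = 400/60 = 6.6667
F: (126 − 120)²/120 = 36/120 = 0.3000
The largest term is for B: 10.000.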